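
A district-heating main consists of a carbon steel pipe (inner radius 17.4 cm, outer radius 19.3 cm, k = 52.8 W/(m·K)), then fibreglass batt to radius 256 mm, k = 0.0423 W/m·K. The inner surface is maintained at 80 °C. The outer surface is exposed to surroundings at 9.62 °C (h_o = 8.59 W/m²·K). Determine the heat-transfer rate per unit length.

Q' = 62.0 W/m

Series thermal resistances, inner to outer:
  R'_carbon steel = ln(0.193/0.174)/(2πk) = 0.1036/(2π·52.8) = 3.124×10^-4 m·K/W
  R'_fibreglass batt = ln(0.256/0.193)/(2πk) = 0.2825/(2π·0.0423) = 1.063 m·K/W
  R'_conv,out = 1/(2πr h) = 1/(2π·0.256·8.59) = 0.07237 m·K/W
ΣR = 3.124×10^-4 + 1.063 + 0.07237 = 1.136 m·K/W
Q' = ΔT/ΣR = (80 °C − 9.62 °C)/1.136 = 62.0 W/m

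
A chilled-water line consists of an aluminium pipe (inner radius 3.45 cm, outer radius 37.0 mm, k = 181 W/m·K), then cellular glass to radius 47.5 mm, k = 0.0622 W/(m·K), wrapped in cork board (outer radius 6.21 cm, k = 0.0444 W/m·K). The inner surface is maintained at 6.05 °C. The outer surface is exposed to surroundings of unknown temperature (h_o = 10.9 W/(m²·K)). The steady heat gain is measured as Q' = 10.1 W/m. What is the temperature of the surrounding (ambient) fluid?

Series resistances:
  R'_aluminium = ln(0.0370/0.0345)/(2πk) = 0.06996/(2π·181) = 6.152×10^-5 m·K/W
  R'_cellular glass = ln(0.0475/0.0370)/(2πk) = 0.2498/(2π·0.0622) = 0.6392 m·K/W
  R'_cork board = ln(0.0621/0.0475)/(2πk) = 0.2680/(2π·0.0444) = 0.9607 m·K/W
  R'_conv,out = 1/(2πr h) = 1/(2π·0.0621·10.9) = 0.2351 m·K/W
ΣR = 1.835 m·K/W
ΔT = Q'·ΣR = 10.1 × 1.835 = 18.53 K
Heat flows inward, so T_out = T_in + ΔT = 6.05 + 18.53 = 24.6 °C

T_out = 24.6 °C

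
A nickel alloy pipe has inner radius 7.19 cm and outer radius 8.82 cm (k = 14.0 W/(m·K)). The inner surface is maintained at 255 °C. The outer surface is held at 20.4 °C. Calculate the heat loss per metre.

Q' = 101 kW/m

Q' = 2πk·ΔT/ln(r₂/r₁) = 2π × 14.0 × 234.6 / ln(0.0882/0.0719) = 1.01×10^5 W/m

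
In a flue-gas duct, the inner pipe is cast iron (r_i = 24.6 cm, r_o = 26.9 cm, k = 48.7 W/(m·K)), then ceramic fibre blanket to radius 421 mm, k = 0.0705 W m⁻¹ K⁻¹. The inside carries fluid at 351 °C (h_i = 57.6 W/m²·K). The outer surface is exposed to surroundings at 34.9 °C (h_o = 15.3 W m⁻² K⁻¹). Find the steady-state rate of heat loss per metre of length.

Resistance network (inner→outer):
  R'_conv,in = 1/(2πr h) = 1/(2π·0.246·57.6) = 0.01123 m·K/W
  R'_cast iron = ln(0.269/0.246)/(2πk) = 0.08938/(2π·48.7) = 2.921×10^-4 m·K/W
  R'_ceramic fibre blanket = ln(0.421/0.269)/(2πk) = 0.4479/(2π·0.0705) = 1.011 m·K/W
  R'_conv,out = 1/(2πr h) = 1/(2π·0.421·15.3) = 0.02471 m·K/W
ΣR = 0.01123 + 2.921×10^-4 + 1.011 + 0.02471 = 1.047 m·K/W
Q' = ΔT/ΣR = (351 °C − 34.9 °C)/1.047 = 302 W/m

Q' = 302 W/m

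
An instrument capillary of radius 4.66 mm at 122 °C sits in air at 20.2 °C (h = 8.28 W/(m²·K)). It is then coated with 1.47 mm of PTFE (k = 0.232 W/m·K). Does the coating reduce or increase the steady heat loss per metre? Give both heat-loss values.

increases: 24.7 → 30.6 W/m

Critical radius for a cylinder: r_cr = k/h = 0.0280 m = 2.80 cm.
Outer radius after coating: r₂ = 0.00466 + 0.00147 = 0.00613 m.
Since r₁ < r_cr and r₂ ≤ r_cr, the coating moves toward the maximum at r_cr — heat loss rises.
Bare: R = 1/(2πr₁h) = 4.125 m·K/W; Q = 101.8/4.125 = 24.7 W/m.
Coated: R = R_cond + R_conv = 3.324 m·K/W; Q = 101.8/3.324 = 30.6 W/m.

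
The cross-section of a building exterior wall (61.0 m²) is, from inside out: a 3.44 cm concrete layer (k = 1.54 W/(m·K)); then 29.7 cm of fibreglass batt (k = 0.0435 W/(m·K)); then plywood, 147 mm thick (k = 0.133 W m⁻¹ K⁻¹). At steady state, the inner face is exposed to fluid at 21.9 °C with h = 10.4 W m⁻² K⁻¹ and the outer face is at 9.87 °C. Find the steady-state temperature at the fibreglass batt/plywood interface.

Treat each layer as a resistance in series:
  R_conv,in = 1/(hA) = 1/(10.4·61.0) = 0.001576 K/W
  R_concrete = L/(kA) = 0.0344/(1.54·61.0) = 3.662×10^-4 K/W
  R_fibreglass batt = L/(kA) = 0.297/(0.0435·61.0) = 0.1119 K/W
  R_plywood = L/(kA) = 0.147/(0.133·61.0) = 0.01812 K/W
ΣR = 0.001576 + 3.662×10^-4 + 0.1119 + 0.01812 = 0.1320 K/W
Q = ΔT/ΣR = (21.9 °C − 9.87 °C)/0.1320 = 91.14 W
From the inner boundary to the fibreglass batt/plywood interface, ΣR_partial = 0.1138 K/W.
T_interface = T_in − Q·ΣR_partial = 21.9 °C − (91.14)(0.1138) = 11.5 °C

T = 11.5 °C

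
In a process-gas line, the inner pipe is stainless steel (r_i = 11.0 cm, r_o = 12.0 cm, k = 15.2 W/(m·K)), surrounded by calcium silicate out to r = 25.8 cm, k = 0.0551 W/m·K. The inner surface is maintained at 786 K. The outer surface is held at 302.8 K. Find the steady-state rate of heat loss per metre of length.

Resistance network (inner→outer):
  R'_stainless steel = ln(0.120/0.110)/(2πk) = 0.08701/(2π·15.2) = 9.111×10^-4 m·K/W
  R'_calcium silicate = ln(0.258/0.120)/(2πk) = 0.7655/(2π·0.0551) = 2.211 m·K/W
ΣR = 9.111×10^-4 + 2.211 = 2.212 m·K/W
Q' = ΔT/ΣR = (786 K − 302.8 K)/2.212 = 218 W/m

Q' = 218 W/m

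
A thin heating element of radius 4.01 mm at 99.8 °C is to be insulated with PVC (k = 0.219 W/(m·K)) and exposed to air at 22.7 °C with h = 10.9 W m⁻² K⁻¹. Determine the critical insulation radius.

r_cr = 2.01 cm

For a cylinder, r_cr = k_ins/h = 0.219/10.9 = 0.0201 m = 2.01 cm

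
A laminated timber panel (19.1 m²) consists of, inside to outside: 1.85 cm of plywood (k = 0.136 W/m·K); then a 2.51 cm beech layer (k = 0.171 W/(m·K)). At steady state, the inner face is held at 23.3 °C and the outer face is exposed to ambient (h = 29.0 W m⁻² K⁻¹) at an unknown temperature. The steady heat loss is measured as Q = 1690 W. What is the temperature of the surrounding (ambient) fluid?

Sum the resistances:
  R_plywood = L/(kA) = 0.0185/(0.136·19.1) = 0.007122 K/W
  R_beech = L/(kA) = 0.0251/(0.171·19.1) = 0.007685 K/W
  R_conv,out = 1/(hA) = 1/(29.0·19.1) = 0.001805 K/W
ΣR = 0.01661 K/W
ΔT = Q·ΣR = 1690 × 0.01661 = 28.07 K
Heat flows outward, so T_out = T_in − ΔT = 23.3 − 28.07 = -4.77 °C

T_out = -4.77 °C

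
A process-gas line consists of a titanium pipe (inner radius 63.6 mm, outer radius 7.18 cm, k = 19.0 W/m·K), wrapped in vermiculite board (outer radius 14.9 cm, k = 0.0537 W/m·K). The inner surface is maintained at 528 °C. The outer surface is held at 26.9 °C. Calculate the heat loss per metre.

Treat each layer as a resistance in series:
  R'_titanium = ln(0.0718/0.0636)/(2πk) = 0.1213/(2π·19.0) = 0.001016 m·K/W
  R'_vermiculite board = ln(0.149/0.0718)/(2πk) = 0.7301/(2π·0.0537) = 2.164 m·K/W
ΣR = 0.001016 + 2.164 = 2.165 m·K/W
Q' = ΔT/ΣR = (528 °C − 26.9 °C)/2.165 = 231 W/m

Q' = 231 W/m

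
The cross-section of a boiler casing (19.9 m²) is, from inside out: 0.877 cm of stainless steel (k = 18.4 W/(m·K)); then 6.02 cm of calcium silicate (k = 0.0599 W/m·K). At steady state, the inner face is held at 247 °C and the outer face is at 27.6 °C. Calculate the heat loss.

Treat each layer as a resistance in series:
  R_stainless steel = L/(kA) = 0.00877/(18.4·19.9) = 2.395×10^-5 K/W
  R_calcium silicate = L/(kA) = 0.0602/(0.0599·19.9) = 0.05050 K/W
ΣR = 2.395×10^-5 + 0.05050 = 0.05052 K/W
Q = ΔT/ΣR = (247 °C − 27.6 °C)/0.05052 = 4340 W

Q = 4.34 kW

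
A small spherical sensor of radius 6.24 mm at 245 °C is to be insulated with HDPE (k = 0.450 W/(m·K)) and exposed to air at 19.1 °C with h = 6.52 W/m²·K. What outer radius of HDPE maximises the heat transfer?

For a sphere, r_cr = 2k_ins/h = 2·0.450/6.52 = 0.138 m = 13.8 cm

r_cr = 13.8 cm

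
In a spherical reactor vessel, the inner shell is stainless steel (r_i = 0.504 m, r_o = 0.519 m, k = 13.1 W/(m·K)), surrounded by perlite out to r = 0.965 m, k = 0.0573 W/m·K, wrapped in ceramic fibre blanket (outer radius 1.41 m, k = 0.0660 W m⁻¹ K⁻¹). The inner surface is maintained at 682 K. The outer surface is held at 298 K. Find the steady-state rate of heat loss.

Q = 235 W

Treat each layer as a resistance in series:
  R_stainless steel = (1/0.504 − 1/0.519)/(4πk) = 0.05734/(4π·13.1) = 3.483×10^-4 K/W
  R_perlite = (1/0.519 − 1/0.965)/(4πk) = 0.8905/(4π·0.0573) = 1.237 K/W
  R_ceramic fibre blanket = (1/0.965 − 1/1.41)/(4πk) = 0.3270/(4π·0.0660) = 0.3943 K/W
ΣR = 3.483×10^-4 + 1.237 + 0.3943 = 1.632 K/W
Q = ΔT/ΣR = (682 K − 298 K)/1.632 = 235 W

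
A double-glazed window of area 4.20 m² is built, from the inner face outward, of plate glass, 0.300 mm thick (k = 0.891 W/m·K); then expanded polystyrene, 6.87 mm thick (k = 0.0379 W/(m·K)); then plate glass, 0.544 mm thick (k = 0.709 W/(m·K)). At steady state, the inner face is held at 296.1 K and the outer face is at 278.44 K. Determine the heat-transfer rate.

Q = 407 W

Series thermal resistances, inner to outer:
  R_plate glass = L/(kA) = 3.00×10^-4/(0.891·4.20) = 8.017×10^-5 K/W
  R_expanded polystyrene = L/(kA) = 0.00687/(0.0379·4.20) = 0.04316 K/W
  R_plate glass = L/(kA) = 5.44×10^-4/(0.709·4.20) = 1.827×10^-4 K/W
ΣR = 8.017×10^-5 + 0.04316 + 1.827×10^-4 = 0.04342 K/W
Q = ΔT/ΣR = (296.1 K − 278.44 K)/0.04342 = 407 W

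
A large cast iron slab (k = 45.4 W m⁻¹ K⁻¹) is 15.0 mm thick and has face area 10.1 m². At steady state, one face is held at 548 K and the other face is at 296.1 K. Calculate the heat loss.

Q = kA·ΔT/L = 45.4 × 10.1 × |548 K − 296.1 K| / 0.0150 = 7.70×10^6 W

Q = 7700 kW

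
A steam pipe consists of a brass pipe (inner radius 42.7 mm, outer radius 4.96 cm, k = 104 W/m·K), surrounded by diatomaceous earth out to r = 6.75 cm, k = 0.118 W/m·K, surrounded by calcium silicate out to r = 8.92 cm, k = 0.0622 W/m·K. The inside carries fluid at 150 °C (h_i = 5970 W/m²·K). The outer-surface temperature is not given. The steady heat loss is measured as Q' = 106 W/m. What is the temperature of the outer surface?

T_out = 30.2 °C

Series resistances:
  R'_conv,in = 1/(2πr h) = 1/(2π·0.0427·5970) = 6.243×10^-4 m·K/W
  R'_brass = ln(0.0496/0.0427)/(2πk) = 0.1498/(2π·104) = 2.292×10^-4 m·K/W
  R'_diatomaceous earth = ln(0.0675/0.0496)/(2πk) = 0.3081/(2π·0.118) = 0.4156 m·K/W
  R'_calcium silicate = ln(0.0892/0.0675)/(2πk) = 0.2788/(2π·0.0622) = 0.7133 m·K/W
ΣR = 1.130 m·K/W
ΔT = Q'·ΣR = 106 × 1.130 = 119.8 K
Heat flows outward, so T_out = T_in − ΔT = 150 − 119.8 = 30.2 °C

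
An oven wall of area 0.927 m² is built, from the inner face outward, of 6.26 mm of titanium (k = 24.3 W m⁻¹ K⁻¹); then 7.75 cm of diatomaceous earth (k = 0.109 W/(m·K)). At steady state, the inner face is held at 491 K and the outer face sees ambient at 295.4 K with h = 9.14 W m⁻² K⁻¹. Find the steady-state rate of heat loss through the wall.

Series thermal resistances, inner to outer:
  R_titanium = L/(kA) = 0.00626/(24.3·0.927) = 2.779×10^-4 K/W
  R_diatomaceous earth = L/(kA) = 0.0775/(0.109·0.927) = 0.7670 K/W
  R_conv,out = 1/(hA) = 1/(9.14·0.927) = 0.1180 K/W
ΣR = 2.779×10^-4 + 0.7670 + 0.1180 = 0.8853 K/W
Q = ΔT/ΣR = (491 K − 295.4 K)/0.8853 = 221 W

Q = 221 W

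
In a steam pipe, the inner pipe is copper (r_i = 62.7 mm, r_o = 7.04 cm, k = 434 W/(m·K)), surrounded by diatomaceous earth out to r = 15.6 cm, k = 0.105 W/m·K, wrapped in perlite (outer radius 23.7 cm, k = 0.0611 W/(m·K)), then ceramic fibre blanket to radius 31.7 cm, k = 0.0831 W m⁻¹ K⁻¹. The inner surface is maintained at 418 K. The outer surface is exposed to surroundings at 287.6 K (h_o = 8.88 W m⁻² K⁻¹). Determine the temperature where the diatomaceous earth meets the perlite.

Treat each layer as a resistance in series:
  R'_copper = ln(0.0704/0.0627)/(2πk) = 0.1158/(2π·434) = 4.248×10^-5 m·K/W
  R'_diatomaceous earth = ln(0.156/0.0704)/(2πk) = 0.7957/(2π·0.105) = 1.206 m·K/W
  R'_perlite = ln(0.237/0.156)/(2πk) = 0.4182/(2π·0.0611) = 1.089 m·K/W
  R'_ceramic fibre blanket = ln(0.317/0.237)/(2πk) = 0.2908/(2π·0.0831) = 0.5570 m·K/W
  R'_conv,out = 1/(2πr h) = 1/(2π·0.317·8.88) = 0.05654 m·K/W
ΣR = 4.248×10^-5 + 1.206 + 1.089 + 0.5570 + 0.05654 = 2.909 m·K/W
Q' = ΔT/ΣR = (418 K − 287.6 K)/2.909 = 44.83 W/m
From the inner boundary to the diatomaceous earth/perlite interface, ΣR_partial = 1.206 m·K/W.
T_interface = T_in − Q'·ΣR_partial = 418 K − (44.83)(1.206) = 363.9 K

T = 363.9 K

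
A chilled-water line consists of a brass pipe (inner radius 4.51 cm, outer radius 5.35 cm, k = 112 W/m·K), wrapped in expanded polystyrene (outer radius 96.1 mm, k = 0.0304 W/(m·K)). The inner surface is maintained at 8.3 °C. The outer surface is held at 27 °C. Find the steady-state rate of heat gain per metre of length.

Resistance network (inner→outer):
  R'_brass = ln(0.0535/0.0451)/(2πk) = 0.1708/(2π·112) = 2.427×10^-4 m·K/W
  R'_expanded polystyrene = ln(0.0961/0.0535)/(2πk) = 0.5857/(2π·0.0304) = 3.066 m·K/W
ΣR = 2.427×10^-4 + 3.066 = 3.066 m·K/W
Q' = ΔT/ΣR = (8.3 °C − 27 °C)/3.066 = -6.10 W/m
(Negative Q' ⇒ heat flows inward; heat gain = 6.10 W/m.)

Q' = 6.10 W/m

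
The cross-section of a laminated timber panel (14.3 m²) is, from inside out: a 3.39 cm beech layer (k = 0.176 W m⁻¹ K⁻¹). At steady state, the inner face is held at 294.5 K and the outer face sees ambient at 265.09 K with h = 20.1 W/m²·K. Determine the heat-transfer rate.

Q = 1740 W

Resistance network (inner→outer):
  R_beech = L/(kA) = 0.0339/(0.176·14.3) = 0.01347 K/W
  R_conv,out = 1/(hA) = 1/(20.1·14.3) = 0.003479 K/W
ΣR = 0.01347 + 0.003479 = 0.01695 K/W
Q = ΔT/ΣR = (294.5 K − 265.09 K)/0.01695 = 1740 W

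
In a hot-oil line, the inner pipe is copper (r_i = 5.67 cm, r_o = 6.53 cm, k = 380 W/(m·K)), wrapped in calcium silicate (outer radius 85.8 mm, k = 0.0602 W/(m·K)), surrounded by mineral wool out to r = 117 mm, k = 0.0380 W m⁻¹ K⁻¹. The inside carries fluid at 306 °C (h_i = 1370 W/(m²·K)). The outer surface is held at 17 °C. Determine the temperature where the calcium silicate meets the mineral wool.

Series thermal resistances, inner to outer:
  R'_conv,in = 1/(2πr h) = 1/(2π·0.0567·1370) = 0.002049 m·K/W
  R'_copper = ln(0.0653/0.0567)/(2πk) = 0.1412/(2π·380) = 5.915×10^-5 m·K/W
  R'_calcium silicate = ln(0.0858/0.0653)/(2πk) = 0.2730/(2π·0.0602) = 0.7218 m·K/W
  R'_mineral wool = ln(0.117/0.0858)/(2πk) = 0.3102/(2π·0.0380) = 1.299 m·K/W
ΣR = 0.002049 + 5.915×10^-5 + 0.7218 + 1.299 = 2.023 m·K/W
Q' = ΔT/ΣR = (306 °C − 17 °C)/2.023 = 142.9 W/m
From the inner boundary to the calcium silicate/mineral wool interface, ΣR_partial = 0.7239 m·K/W.
T_interface = T_in − Q'·ΣR_partial = 306 °C − (142.9)(0.7239) = 203 °C

T = 203 °C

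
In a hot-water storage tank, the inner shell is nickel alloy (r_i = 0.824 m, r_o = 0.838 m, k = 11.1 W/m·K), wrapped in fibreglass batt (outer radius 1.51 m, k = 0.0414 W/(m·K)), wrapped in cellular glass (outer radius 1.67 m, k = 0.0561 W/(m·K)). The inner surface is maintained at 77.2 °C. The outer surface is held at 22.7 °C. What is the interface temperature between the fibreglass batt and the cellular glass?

Resistance network (inner→outer):
  R_nickel alloy = (1/0.824 − 1/0.838)/(4πk) = 0.02027/(4π·11.1) = 1.454×10^-4 K/W
  R_fibreglass batt = (1/0.838 − 1/1.51)/(4πk) = 0.5311/(4π·0.0414) = 1.021 K/W
  R_cellular glass = (1/1.51 − 1/1.67)/(4πk) = 0.06345/(4π·0.0561) = 0.09000 K/W
ΣR = 1.454×10^-4 + 1.021 + 0.09000 = 1.111 K/W
Q = ΔT/ΣR = (77.2 °C − 22.7 °C)/1.111 = 49.05 W
From the inner boundary to the fibreglass batt/cellular glass interface, ΣR_partial = 1.021 K/W.
T_interface = T_in − Q·ΣR_partial = 77.2 °C − (49.05)(1.021) = 27.1 °C

T = 27.1 °C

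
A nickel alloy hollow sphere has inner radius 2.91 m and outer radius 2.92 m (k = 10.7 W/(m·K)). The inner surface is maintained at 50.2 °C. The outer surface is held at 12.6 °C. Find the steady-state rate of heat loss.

Q = 4πk·ΔT/(1/r₁ − 1/r₂) = 4π × 10.7 × 37.6 / (1/2.91 − 1/2.92) = 4.30×10^6 W

Q = 4300 kW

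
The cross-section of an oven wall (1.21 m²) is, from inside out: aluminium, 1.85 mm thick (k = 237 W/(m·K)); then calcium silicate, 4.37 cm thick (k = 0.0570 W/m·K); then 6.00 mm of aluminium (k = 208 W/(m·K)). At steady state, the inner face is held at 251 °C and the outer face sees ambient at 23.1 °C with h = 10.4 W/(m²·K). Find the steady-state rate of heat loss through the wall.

Resistance network (inner→outer):
  R_aluminium = L/(kA) = 0.00185/(237·1.21) = 6.451×10^-6 K/W
  R_calcium silicate = L/(kA) = 0.0437/(0.0570·1.21) = 0.6336 K/W
  R_aluminium = L/(kA) = 0.00600/(208·1.21) = 2.384×10^-5 K/W
  R_conv,out = 1/(hA) = 1/(10.4·1.21) = 0.07947 K/W
ΣR = 6.451×10^-6 + 0.6336 + 2.384×10^-5 + 0.07947 = 0.7131 K/W
Q = ΔT/ΣR = (251 °C − 23.1 °C)/0.7131 = 320 W

Q = 320 W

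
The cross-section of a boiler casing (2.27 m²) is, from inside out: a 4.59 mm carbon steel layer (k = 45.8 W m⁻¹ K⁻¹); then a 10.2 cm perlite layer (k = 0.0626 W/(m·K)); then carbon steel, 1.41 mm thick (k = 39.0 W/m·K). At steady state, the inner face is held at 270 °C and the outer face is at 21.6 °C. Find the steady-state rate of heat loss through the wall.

Q = 346 W

Treat each layer as a resistance in series:
  R_carbon steel = L/(kA) = 0.00459/(45.8·2.27) = 4.415×10^-5 K/W
  R_perlite = L/(kA) = 0.102/(0.0626·2.27) = 0.7178 K/W
  R_carbon steel = L/(kA) = 0.00141/(39.0·2.27) = 1.593×10^-5 K/W
ΣR = 4.415×10^-5 + 0.7178 + 1.593×10^-5 = 0.7179 K/W
Q = ΔT/ΣR = (270 °C − 21.6 °C)/0.7179 = 346 W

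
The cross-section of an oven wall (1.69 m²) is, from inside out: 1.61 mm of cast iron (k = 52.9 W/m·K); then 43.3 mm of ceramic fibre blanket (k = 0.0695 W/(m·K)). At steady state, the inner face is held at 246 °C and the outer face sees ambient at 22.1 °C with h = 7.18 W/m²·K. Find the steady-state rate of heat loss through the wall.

Treat each layer as a resistance in series:
  R_cast iron = L/(kA) = 0.00161/(52.9·1.69) = 1.801×10^-5 K/W
  R_ceramic fibre blanket = L/(kA) = 0.0433/(0.0695·1.69) = 0.3687 K/W
  R_conv,out = 1/(hA) = 1/(7.18·1.69) = 0.08241 K/W
ΣR = 1.801×10^-5 + 0.3687 + 0.08241 = 0.4511 K/W
Q = ΔT/ΣR = (246 °C − 22.1 °C)/0.4511 = 496 W

Q = 496 W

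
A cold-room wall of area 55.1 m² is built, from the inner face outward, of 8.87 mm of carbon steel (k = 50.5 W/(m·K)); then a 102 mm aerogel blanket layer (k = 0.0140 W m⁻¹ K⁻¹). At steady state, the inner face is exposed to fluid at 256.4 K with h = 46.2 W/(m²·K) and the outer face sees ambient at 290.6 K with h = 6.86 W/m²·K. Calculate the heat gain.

Series thermal resistances, inner to outer:
  R_conv,in = 1/(hA) = 1/(46.2·55.1) = 3.928×10^-4 K/W
  R_carbon steel = L/(kA) = 0.00887/(50.5·55.1) = 3.188×10^-6 K/W
  R_aerogel blanket = L/(kA) = 0.102/(0.0140·55.1) = 0.1322 K/W
  R_conv,out = 1/(hA) = 1/(6.86·55.1) = 0.002646 K/W
ΣR = 3.928×10^-4 + 3.188×10^-6 + 0.1322 + 0.002646 = 0.1352 K/W
Q = ΔT/ΣR = (256.4 K − 290.6 K)/0.1352 = -253 W
(Negative Q ⇒ heat flows inward; heat gain = 253 W.)

Q = 253 W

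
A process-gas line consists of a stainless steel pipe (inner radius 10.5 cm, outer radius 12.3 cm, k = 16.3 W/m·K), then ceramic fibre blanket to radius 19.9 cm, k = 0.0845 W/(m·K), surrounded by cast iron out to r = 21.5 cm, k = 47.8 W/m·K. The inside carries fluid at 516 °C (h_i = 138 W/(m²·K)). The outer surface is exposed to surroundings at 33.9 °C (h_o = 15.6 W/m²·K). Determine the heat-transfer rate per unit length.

Resistance network (inner→outer):
  R'_conv,in = 1/(2πr h) = 1/(2π·0.105·138) = 0.01098 m·K/W
  R'_stainless steel = ln(0.123/0.105)/(2πk) = 0.1582/(2π·16.3) = 0.001545 m·K/W
  R'_ceramic fibre blanket = ln(0.199/0.123)/(2πk) = 0.4811/(2π·0.0845) = 0.9062 m·K/W
  R'_cast iron = ln(0.215/0.199)/(2πk) = 0.07733/(2π·47.8) = 2.575×10^-4 m·K/W
  R'_conv,out = 1/(2πr h) = 1/(2π·0.215·15.6) = 0.04745 m·K/W
ΣR = 0.01098 + 0.001545 + 0.9062 + 2.575×10^-4 + 0.04745 = 0.9664 m·K/W
Q' = ΔT/ΣR = (516 °C − 33.9 °C)/0.9664 = 499 W/m

Q' = 499 W/m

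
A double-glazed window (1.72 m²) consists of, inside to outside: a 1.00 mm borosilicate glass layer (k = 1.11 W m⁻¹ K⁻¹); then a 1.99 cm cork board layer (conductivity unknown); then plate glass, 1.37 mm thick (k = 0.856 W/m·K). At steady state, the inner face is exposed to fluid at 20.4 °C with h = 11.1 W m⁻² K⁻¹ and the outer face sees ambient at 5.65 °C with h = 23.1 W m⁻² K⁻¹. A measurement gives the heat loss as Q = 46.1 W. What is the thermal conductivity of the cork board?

ΣR = ΔT/Q = |20.4 − 5.65|/46.1 = 0.3200 K/W
Known resistances:
  R_conv,in = 1/(hA) = 1/(11.1·1.72) = 0.05238 K/W
  R_borosilicate glass = L/(kA) = 0.00100/(1.11·1.72) = 5.238×10^-4 K/W
  R_plate glass = L/(kA) = 0.00137/(0.856·1.72) = 9.305×10^-4 K/W
  R_conv,out = 1/(hA) = 1/(23.1·1.72) = 0.02517 K/W
R_cork board = ΣR − ΣR_known = 0.3200 − 0.07900 = 0.2410 K/W
L/(kA) = 0.2410 ⇒ k = 0.0199/(0.2410·1.72) = 0.0480 W/m·K

k = 0.0480 W/m·K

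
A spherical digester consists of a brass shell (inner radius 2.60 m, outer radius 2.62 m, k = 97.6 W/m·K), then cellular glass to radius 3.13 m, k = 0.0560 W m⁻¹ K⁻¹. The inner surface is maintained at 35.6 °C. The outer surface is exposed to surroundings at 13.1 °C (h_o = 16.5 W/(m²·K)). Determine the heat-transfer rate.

Resistance network (inner→outer):
  R_brass = (1/2.60 − 1/2.62)/(4πk) = 0.002936/(4π·97.6) = 2.394×10^-6 K/W
  R_cellular glass = (1/2.62 − 1/3.13)/(4πk) = 0.06219/(4π·0.0560) = 0.08837 K/W
  R_conv,out = 1/(4πr²h) = 1/(4π·3.13²·16.5) = 4.923×10^-4 K/W
ΣR = 2.394×10^-6 + 0.08837 + 4.923×10^-4 = 0.08886 K/W
Q = ΔT/ΣR = (35.6 °C − 13.1 °C)/0.08886 = 253 W

Q = 253 W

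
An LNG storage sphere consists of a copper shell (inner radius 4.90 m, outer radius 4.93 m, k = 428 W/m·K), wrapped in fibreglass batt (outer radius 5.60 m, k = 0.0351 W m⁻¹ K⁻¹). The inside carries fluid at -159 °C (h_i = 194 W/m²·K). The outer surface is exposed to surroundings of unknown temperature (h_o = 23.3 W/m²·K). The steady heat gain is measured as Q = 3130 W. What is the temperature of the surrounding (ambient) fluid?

T_out = 13.6 °C

Series resistances:
  R_conv,in = 1/(4πr²h) = 1/(4π·4.90²·194) = 1.708×10^-5 K/W
  R_copper = (1/4.90 − 1/4.93)/(4πk) = 0.001242/(4π·428) = 2.309×10^-7 K/W
  R_fibreglass batt = (1/4.93 − 1/5.60)/(4πk) = 0.02427/(4π·0.0351) = 0.05502 K/W
  R_conv,out = 1/(4πr²h) = 1/(4π·5.60²·23.3) = 1.089×10^-4 K/W
ΣR = 0.05515 K/W
ΔT = Q·ΣR = 3130 × 0.05515 = 172.6 K
Heat flows inward, so T_out = T_in + ΔT = -159 + 172.6 = 13.6 °C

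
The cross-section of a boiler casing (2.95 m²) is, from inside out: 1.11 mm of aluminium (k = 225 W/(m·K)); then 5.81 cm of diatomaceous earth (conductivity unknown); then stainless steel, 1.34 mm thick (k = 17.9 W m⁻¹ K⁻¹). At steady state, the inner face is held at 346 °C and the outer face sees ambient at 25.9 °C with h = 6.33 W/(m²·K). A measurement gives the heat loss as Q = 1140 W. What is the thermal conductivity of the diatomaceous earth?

k = 0.0867 W/m·K

ΣR = ΔT/Q = |346 − 25.9|/1140 = 0.2808 K/W
Known resistances:
  R_aluminium = L/(kA) = 0.00111/(225·2.95) = 1.672×10^-6 K/W
  R_stainless steel = L/(kA) = 0.00134/(17.9·2.95) = 2.538×10^-5 K/W
  R_conv,out = 1/(hA) = 1/(6.33·2.95) = 0.05355 K/W
R_diatomaceous earth = ΣR − ΣR_known = 0.2808 − 0.05358 = 0.2272 K/W
L/(kA) = 0.2272 ⇒ k = 0.0581/(0.2272·2.95) = 0.0867 W/m·K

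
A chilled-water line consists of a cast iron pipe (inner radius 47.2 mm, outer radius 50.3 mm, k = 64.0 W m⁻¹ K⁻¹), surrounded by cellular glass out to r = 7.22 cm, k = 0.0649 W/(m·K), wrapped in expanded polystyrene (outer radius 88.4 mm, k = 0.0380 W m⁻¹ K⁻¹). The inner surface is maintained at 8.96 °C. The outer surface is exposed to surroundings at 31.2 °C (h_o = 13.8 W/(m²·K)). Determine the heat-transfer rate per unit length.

Resistance network (inner→outer):
  R'_cast iron = ln(0.0503/0.0472)/(2πk) = 0.06361/(2π·64.0) = 1.582×10^-4 m·K/W
  R'_cellular glass = ln(0.0722/0.0503)/(2πk) = 0.3614/(2π·0.0649) = 0.8864 m·K/W
  R'_expanded polystyrene = ln(0.0884/0.0722)/(2πk) = 0.2024/(2π·0.0380) = 0.8478 m·K/W
  R'_conv,out = 1/(2πr h) = 1/(2π·0.0884·13.8) = 0.1305 m·K/W
ΣR = 1.582×10^-4 + 0.8864 + 0.8478 + 0.1305 = 1.865 m·K/W
Q' = ΔT/ΣR = (8.96 °C − 31.2 °C)/1.865 = -11.9 W/m
(Negative Q' ⇒ heat flows inward; heat gain = 11.9 W/m.)

Q' = 11.9 W/m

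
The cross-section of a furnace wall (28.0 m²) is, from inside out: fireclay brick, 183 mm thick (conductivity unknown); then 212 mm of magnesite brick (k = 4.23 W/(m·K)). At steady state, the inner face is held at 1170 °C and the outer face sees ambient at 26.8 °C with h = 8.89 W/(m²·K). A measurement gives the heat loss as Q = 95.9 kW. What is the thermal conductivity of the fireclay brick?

ΣR = ΔT/Q = |1170 − 26.8|/95900 = 0.01192 K/W
Known resistances:
  R_magnesite brick = L/(kA) = 0.212/(4.23·28.0) = 0.001790 K/W
  R_conv,out = 1/(hA) = 1/(8.89·28.0) = 0.004017 K/W
R_fireclay brick = ΣR − ΣR_known = 0.01192 − 0.005807 = 0.006113 K/W
L/(kA) = 0.006113 ⇒ k = 0.183/(0.006113·28.0) = 1.07 W/m·K

k = 1.07 W/m·K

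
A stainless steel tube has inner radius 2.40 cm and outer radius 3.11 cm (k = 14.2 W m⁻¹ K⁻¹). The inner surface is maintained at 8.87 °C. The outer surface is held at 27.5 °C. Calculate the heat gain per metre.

Q' = 6.41 kW/m

Q' = 2πk·ΔT/ln(r₂/r₁) = 2π × 14.2 × 18.63 / ln(0.0311/0.0240) = 6410 W/m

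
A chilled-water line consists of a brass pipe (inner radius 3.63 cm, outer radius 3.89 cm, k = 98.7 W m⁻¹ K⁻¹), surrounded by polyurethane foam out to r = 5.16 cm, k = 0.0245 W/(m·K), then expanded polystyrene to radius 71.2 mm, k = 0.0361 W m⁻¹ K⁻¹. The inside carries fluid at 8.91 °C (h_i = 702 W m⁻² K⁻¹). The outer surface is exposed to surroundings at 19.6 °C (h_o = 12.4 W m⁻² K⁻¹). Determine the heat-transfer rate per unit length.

Q' = 3.11 W/m

Treat each layer as a resistance in series:
  R'_conv,in = 1/(2πr h) = 1/(2π·0.0363·702) = 0.006246 m·K/W
  R'_brass = ln(0.0389/0.0363)/(2πk) = 0.06918/(2π·98.7) = 1.115×10^-4 m·K/W
  R'_polyurethane foam = ln(0.0516/0.0389)/(2πk) = 0.2825/(2π·0.0245) = 1.835 m·K/W
  R'_expanded polystyrene = ln(0.0712/0.0516)/(2πk) = 0.3220/(2π·0.0361) = 1.419 m·K/W
  R'_conv,out = 1/(2πr h) = 1/(2π·0.0712·12.4) = 0.1803 m·K/W
ΣR = 0.006246 + 1.115×10^-4 + 1.835 + 1.419 + 0.1803 = 3.441 m·K/W
Q' = ΔT/ΣR = (8.91 °C − 19.6 °C)/3.441 = -3.11 W/m
(Negative Q' ⇒ heat flows inward; heat gain = 3.11 W/m.)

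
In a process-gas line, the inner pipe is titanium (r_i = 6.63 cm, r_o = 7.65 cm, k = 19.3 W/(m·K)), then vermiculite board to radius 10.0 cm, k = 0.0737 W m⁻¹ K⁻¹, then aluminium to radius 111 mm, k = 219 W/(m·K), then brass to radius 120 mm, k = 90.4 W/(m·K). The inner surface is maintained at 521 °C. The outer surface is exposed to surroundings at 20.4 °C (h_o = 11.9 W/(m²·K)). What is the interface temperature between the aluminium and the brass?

T = 101 °C

Resistance network (inner→outer):
  R'_titanium = ln(0.0765/0.0663)/(2πk) = 0.1431/(2π·19.3) = 0.001180 m·K/W
  R'_vermiculite board = ln(0.100/0.0765)/(2πk) = 0.2679/(2π·0.0737) = 0.5785 m·K/W
  R'_aluminium = ln(0.111/0.100)/(2πk) = 0.1044/(2π·219) = 7.584×10^-5 m·K/W
  R'_brass = ln(0.120/0.111)/(2πk) = 0.07796/(2π·90.4) = 1.373×10^-4 m·K/W
  R'_conv,out = 1/(2πr h) = 1/(2π·0.120·11.9) = 0.1115 m·K/W
ΣR = 0.001180 + 0.5785 + 7.584×10^-5 + 1.373×10^-4 + 0.1115 = 0.6914 m·K/W
Q' = ΔT/ΣR = (521 °C − 20.4 °C)/0.6914 = 724.0 W/m
From the inner boundary to the aluminium/brass interface, ΣR_partial = 0.5798 m·K/W.
T_interface = T_in − Q'·ΣR_partial = 521 °C − (724.0)(0.5798) = 101 °C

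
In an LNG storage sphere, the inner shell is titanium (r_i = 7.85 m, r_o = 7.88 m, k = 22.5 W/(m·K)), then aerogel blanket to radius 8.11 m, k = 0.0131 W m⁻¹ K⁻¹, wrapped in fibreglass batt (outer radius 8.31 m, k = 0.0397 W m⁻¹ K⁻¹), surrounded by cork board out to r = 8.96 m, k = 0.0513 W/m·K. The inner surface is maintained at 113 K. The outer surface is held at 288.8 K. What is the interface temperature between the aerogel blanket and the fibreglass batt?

Resistance network (inner→outer):
  R_titanium = (1/7.85 − 1/7.88)/(4πk) = 4.850×10^-4/(4π·22.5) = 1.715×10^-6 K/W
  R_aerogel blanket = (1/7.88 − 1/8.11)/(4πk) = 0.003599/(4π·0.0131) = 0.02186 K/W
  R_fibreglass batt = (1/8.11 − 1/8.31)/(4πk) = 0.002968/(4π·0.0397) = 0.005949 K/W
  R_cork board = (1/8.31 − 1/8.96)/(4πk) = 0.008730/(4π·0.0513) = 0.01354 K/W
ΣR = 1.715×10^-6 + 0.02186 + 0.005949 + 0.01354 = 0.04135 K/W
Q = ΔT/ΣR = (113 K − 288.8 K)/0.04135 = -4252 W
From the inner boundary to the aerogel blanket/fibreglass batt interface, ΣR_partial = 0.02186 K/W.
T_interface = T_in − Q·ΣR_partial = 113 K − (-4252)(0.02186) = 205.9 K

T = 205.9 K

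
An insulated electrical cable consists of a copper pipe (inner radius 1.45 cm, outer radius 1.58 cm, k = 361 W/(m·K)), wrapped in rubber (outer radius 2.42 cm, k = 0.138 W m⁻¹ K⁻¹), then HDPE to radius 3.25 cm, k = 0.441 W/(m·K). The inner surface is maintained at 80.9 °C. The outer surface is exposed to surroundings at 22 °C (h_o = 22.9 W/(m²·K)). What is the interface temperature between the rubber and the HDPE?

Series thermal resistances, inner to outer:
  R'_copper = ln(0.0158/0.0145)/(2πk) = 0.08586/(2π·361) = 3.785×10^-5 m·K/W
  R'_rubber = ln(0.0242/0.0158)/(2πk) = 0.4263/(2π·0.138) = 0.4917 m·K/W
  R'_HDPE = ln(0.0325/0.0242)/(2πk) = 0.2949/(2π·0.441) = 0.1064 m·K/W
  R'_conv,out = 1/(2πr h) = 1/(2π·0.0325·22.9) = 0.2138 m·K/W
ΣR = 3.785×10^-5 + 0.4917 + 0.1064 + 0.2138 = 0.8119 m·K/W
Q' = ΔT/ΣR = (80.9 °C − 22 °C)/0.8119 = 72.55 W/m
From the inner boundary to the rubber/HDPE interface, ΣR_partial = 0.4917 m·K/W.
T_interface = T_in − Q'·ΣR_partial = 80.9 °C − (72.55)(0.4917) = 45.2 °C

T = 45.2 °C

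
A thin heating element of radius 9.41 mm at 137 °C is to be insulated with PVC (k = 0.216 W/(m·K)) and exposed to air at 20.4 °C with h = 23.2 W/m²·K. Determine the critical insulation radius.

For a cylinder, r_cr = k_ins/h = 0.216/23.2 = 0.00931 m = 0.931 cm

r_cr = 0.931 cm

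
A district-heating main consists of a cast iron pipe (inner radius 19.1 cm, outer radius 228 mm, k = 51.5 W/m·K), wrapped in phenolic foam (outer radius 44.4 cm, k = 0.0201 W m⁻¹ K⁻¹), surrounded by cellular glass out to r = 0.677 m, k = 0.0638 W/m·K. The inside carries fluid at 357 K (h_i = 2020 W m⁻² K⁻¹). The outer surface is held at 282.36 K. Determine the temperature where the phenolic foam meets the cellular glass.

T = 294.8 K

Resistance network (inner→outer):
  R'_conv,in = 1/(2πr h) = 1/(2π·0.191·2020) = 4.125×10^-4 m·K/W
  R'_cast iron = ln(0.228/0.191)/(2πk) = 0.1771/(2π·51.5) = 5.472×10^-4 m·K/W
  R'_phenolic foam = ln(0.444/0.228)/(2πk) = 0.6665/(2π·0.0201) = 5.277 m·K/W
  R'_cellular glass = ln(0.677/0.444)/(2πk) = 0.4218/(2π·0.0638) = 1.052 m·K/W
ΣR = 4.125×10^-4 + 5.472×10^-4 + 5.277 + 1.052 = 6.330 m·K/W
Q' = ΔT/ΣR = (357 K − 282.36 K)/6.330 = 11.79 W/m
From the inner boundary to the phenolic foam/cellular glass interface, ΣR_partial = 5.278 m·K/W.
T_interface = T_in − Q'·ΣR_partial = 357 K − (11.79)(5.278) = 294.8 K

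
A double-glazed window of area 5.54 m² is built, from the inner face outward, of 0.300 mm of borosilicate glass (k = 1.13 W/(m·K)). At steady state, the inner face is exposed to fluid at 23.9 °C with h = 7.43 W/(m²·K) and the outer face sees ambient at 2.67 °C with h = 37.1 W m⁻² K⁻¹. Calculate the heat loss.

Q = 727 W

Series thermal resistances, inner to outer:
  R_conv,in = 1/(hA) = 1/(7.43·5.54) = 0.02429 K/W
  R_borosilicate glass = L/(kA) = 3.00×10^-4/(1.13·5.54) = 4.792×10^-5 K/W
  R_conv,out = 1/(hA) = 1/(37.1·5.54) = 0.004865 K/W
ΣR = 0.02429 + 4.792×10^-5 + 0.004865 = 0.02920 K/W
Q = ΔT/ΣR = (23.9 °C − 2.67 °C)/0.02920 = 727 W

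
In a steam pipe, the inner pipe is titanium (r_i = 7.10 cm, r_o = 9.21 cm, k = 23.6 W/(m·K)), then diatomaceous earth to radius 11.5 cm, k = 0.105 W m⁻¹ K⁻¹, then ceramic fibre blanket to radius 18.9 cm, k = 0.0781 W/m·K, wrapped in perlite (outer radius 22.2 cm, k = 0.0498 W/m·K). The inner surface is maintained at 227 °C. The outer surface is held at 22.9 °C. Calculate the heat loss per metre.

Q' = 109 W/m

Resistance network (inner→outer):
  R'_titanium = ln(0.0921/0.0710)/(2πk) = 0.2602/(2π·23.6) = 0.001755 m·K/W
  R'_diatomaceous earth = ln(0.115/0.0921)/(2πk) = 0.2221/(2π·0.105) = 0.3366 m·K/W
  R'_ceramic fibre blanket = ln(0.189/0.115)/(2πk) = 0.4968/(2π·0.0781) = 1.012 m·K/W
  R'_perlite = ln(0.222/0.189)/(2πk) = 0.1609/(2π·0.0498) = 0.5143 m·K/W
ΣR = 0.001755 + 0.3366 + 1.012 + 0.5143 = 1.865 m·K/W
Q' = ΔT/ΣR = (227 °C − 22.9 °C)/1.865 = 109 W/m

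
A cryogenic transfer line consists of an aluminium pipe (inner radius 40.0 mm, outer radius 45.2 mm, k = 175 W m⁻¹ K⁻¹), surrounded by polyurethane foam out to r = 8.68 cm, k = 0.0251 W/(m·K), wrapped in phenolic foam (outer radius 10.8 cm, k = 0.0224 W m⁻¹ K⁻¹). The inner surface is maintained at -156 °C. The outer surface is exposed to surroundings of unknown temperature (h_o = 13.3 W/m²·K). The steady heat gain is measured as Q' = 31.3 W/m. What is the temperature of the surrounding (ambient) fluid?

T_out = 25.6 °C

Series resistances:
  R'_aluminium = ln(0.0452/0.0400)/(2πk) = 0.1222/(2π·175) = 1.112×10^-4 m·K/W
  R'_polyurethane foam = ln(0.0868/0.0452)/(2πk) = 0.6525/(2π·0.0251) = 4.137 m·K/W
  R'_phenolic foam = ln(0.108/0.0868)/(2πk) = 0.2185/(2π·0.0224) = 1.553 m·K/W
  R'_conv,out = 1/(2πr h) = 1/(2π·0.108·13.3) = 0.1108 m·K/W
ΣR = 5.801 m·K/W
ΔT = Q'·ΣR = 31.3 × 5.801 = 181.6 K
Heat flows inward, so T_out = T_in + ΔT = -156 + 181.6 = 25.6 °C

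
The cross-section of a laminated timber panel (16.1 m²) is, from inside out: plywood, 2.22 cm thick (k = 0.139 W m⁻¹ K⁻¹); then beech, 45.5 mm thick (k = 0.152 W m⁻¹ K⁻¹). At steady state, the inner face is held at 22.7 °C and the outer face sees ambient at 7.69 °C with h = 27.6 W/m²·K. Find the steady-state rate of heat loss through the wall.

Resistance network (inner→outer):
  R_plywood = L/(kA) = 0.0222/(0.139·16.1) = 0.009920 K/W
  R_beech = L/(kA) = 0.0455/(0.152·16.1) = 0.01859 K/W
  R_conv,out = 1/(hA) = 1/(27.6·16.1) = 0.002250 K/W
ΣR = 0.009920 + 0.01859 + 0.002250 = 0.03076 K/W
Q = ΔT/ΣR = (22.7 °C − 7.69 °C)/0.03076 = 488 W

Q = 488 W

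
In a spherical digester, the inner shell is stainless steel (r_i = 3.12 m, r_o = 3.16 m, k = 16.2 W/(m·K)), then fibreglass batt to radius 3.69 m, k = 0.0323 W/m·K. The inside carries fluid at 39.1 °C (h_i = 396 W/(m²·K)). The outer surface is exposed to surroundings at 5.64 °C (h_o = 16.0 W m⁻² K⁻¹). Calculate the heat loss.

Q = 298 W

Resistance network (inner→outer):
  R_conv,in = 1/(4πr²h) = 1/(4π·3.12²·396) = 2.064×10^-5 K/W
  R_stainless steel = (1/3.12 − 1/3.16)/(4πk) = 0.004057/(4π·16.2) = 1.993×10^-5 K/W
  R_fibreglass batt = (1/3.16 − 1/3.69)/(4πk) = 0.04545/(4π·0.0323) = 0.1120 K/W
  R_conv,out = 1/(4πr²h) = 1/(4π·3.69²·16.0) = 3.653×10^-4 K/W
ΣR = 2.064×10^-5 + 1.993×10^-5 + 0.1120 + 3.653×10^-4 = 0.1124 K/W
Q = ΔT/ΣR = (39.1 °C − 5.64 °C)/0.1124 = 298 W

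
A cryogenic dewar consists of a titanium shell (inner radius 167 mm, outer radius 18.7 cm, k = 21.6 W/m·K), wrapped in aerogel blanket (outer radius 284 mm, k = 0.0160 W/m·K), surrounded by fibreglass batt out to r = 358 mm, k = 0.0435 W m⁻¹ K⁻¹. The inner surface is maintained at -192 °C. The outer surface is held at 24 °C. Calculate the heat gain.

Q = 20.7 W

Resistance network (inner→outer):
  R_titanium = (1/0.167 − 1/0.187)/(4πk) = 0.6404/(4π·21.6) = 0.002359 K/W
  R_aerogel blanket = (1/0.187 − 1/0.284)/(4πk) = 1.826/(4π·0.0160) = 9.084 K/W
  R_fibreglass batt = (1/0.284 − 1/0.358)/(4πk) = 0.7278/(4π·0.0435) = 1.331 K/W
ΣR = 0.002359 + 9.084 + 1.331 = 10.42 K/W
Q = ΔT/ΣR = (-192 °C − 24 °C)/10.42 = -20.7 W
(Negative Q ⇒ heat flows inward; heat gain = 20.7 W.)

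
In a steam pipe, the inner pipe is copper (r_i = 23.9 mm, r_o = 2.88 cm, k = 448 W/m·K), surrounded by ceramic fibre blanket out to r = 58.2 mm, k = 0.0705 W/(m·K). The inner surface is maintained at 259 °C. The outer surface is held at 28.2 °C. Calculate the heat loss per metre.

Q' = 145 W/m

Resistance network (inner→outer):
  R'_copper = ln(0.0288/0.0239)/(2πk) = 0.1865/(2π·448) = 6.625×10^-5 m·K/W
  R'_ceramic fibre blanket = ln(0.0582/0.0288)/(2πk) = 0.7035/(2π·0.0705) = 1.588 m·K/W
ΣR = 6.625×10^-5 + 1.588 = 1.588 m·K/W
Q' = ΔT/ΣR = (259 °C − 28.2 °C)/1.588 = 145 W/m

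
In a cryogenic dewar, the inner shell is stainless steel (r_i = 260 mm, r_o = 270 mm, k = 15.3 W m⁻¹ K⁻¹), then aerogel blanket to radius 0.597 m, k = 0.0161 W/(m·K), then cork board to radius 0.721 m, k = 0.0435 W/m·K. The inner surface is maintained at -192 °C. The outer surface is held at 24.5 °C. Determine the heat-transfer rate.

Treat each layer as a resistance in series:
  R_stainless steel = (1/0.260 − 1/0.270)/(4πk) = 0.1425/(4π·15.3) = 7.409×10^-4 K/W
  R_aerogel blanket = (1/0.270 − 1/0.597)/(4πk) = 2.029/(4π·0.0161) = 10.03 K/W
  R_cork board = (1/0.597 − 1/0.721)/(4πk) = 0.2881/(4π·0.0435) = 0.5270 K/W
ΣR = 7.409×10^-4 + 10.03 + 0.5270 = 10.56 K/W
Q = ΔT/ΣR = (-192 °C − 24.5 °C)/10.56 = -20.5 W
(Negative Q ⇒ heat flows inward; heat gain = 20.5 W.)

Q = 20.5 W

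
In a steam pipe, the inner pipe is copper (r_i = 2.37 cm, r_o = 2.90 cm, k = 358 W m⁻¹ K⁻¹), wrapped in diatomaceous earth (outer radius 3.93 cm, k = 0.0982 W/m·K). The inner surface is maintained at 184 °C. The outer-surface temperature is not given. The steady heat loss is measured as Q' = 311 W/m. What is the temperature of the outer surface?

T_out = 30.8 °C

Series resistances:
  R'_copper = ln(0.0290/0.0237)/(2πk) = 0.2018/(2π·358) = 8.972×10^-5 m·K/W
  R'_diatomaceous earth = ln(0.0393/0.0290)/(2πk) = 0.3039/(2π·0.0982) = 0.4926 m·K/W
ΣR = 0.4927 m·K/W
ΔT = Q'·ΣR = 311 × 0.4927 = 153.2 K
Heat flows outward, so T_out = T_in − ΔT = 184 − 153.2 = 30.8 °C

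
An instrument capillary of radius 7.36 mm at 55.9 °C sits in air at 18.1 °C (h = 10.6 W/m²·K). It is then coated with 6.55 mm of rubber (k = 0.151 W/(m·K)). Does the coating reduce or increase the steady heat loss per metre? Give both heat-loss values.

Critical radius for a cylinder: r_cr = k/h = 0.0142 m = 1.42 cm.
Outer radius after coating: r₂ = 0.00736 + 0.00655 = 0.01391 m.
Since r₁ < r_cr and r₂ ≤ r_cr, the coating moves toward the maximum at r_cr — heat loss rises.
Bare: R = 1/(2πr₁h) = 2.040 m·K/W; Q = 37.8/2.040 = 18.5 W/m.
Coated: R = R_cond + R_conv = 1.750 m·K/W; Q = 37.8/1.750 = 21.6 W/m.

increases: 18.5 → 21.6 W/m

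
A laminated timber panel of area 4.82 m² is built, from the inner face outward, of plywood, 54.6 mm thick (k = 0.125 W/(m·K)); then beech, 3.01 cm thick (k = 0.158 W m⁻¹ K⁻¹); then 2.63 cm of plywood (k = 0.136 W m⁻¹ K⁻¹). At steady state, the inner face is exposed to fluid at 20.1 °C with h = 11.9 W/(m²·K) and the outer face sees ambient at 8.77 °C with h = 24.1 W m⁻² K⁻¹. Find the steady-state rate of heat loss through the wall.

Series thermal resistances, inner to outer:
  R_conv,in = 1/(hA) = 1/(11.9·4.82) = 0.01743 K/W
  R_plywood = L/(kA) = 0.0546/(0.125·4.82) = 0.09062 K/W
  R_beech = L/(kA) = 0.0301/(0.158·4.82) = 0.03952 K/W
  R_plywood = L/(kA) = 0.0263/(0.136·4.82) = 0.04012 K/W
  R_conv,out = 1/(hA) = 1/(24.1·4.82) = 0.008609 K/W
ΣR = 0.01743 + 0.09062 + 0.03952 + 0.04012 + 0.008609 = 0.1963 K/W
Q = ΔT/ΣR = (20.1 °C − 8.77 °C)/0.1963 = 57.7 W

Q = 57.7 W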